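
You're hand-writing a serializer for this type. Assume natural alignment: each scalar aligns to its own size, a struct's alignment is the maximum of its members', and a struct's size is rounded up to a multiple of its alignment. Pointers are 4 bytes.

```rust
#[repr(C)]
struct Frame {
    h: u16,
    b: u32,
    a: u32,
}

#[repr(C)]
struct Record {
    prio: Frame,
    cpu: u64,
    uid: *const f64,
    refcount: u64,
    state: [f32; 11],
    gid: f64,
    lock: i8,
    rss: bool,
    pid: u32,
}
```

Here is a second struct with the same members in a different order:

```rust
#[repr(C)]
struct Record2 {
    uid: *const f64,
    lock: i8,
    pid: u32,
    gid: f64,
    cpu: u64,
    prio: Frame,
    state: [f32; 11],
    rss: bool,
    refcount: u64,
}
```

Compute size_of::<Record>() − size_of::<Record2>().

Frame: @0: h [2B, align 2] → 2; +2 pad (align 4); @4: b [4B, align 4] → 8; @8: a [4B, align 4] → 12; size 12, align 4
@0: prio [12B, align 4] → 12
+4 pad (align 8)
@16: cpu [8B, align 8] → 24
@24: uid [4B, align 4] → 28
+4 pad (align 8)
@32: refcount [8B, align 8] → 40
@40: state [44B, align 4] → 84
+4 pad (align 8)
@88: gid [8B, align 8] → 96
@96: lock [1B, align 1] → 97
@97: rss [1B, align 1] → 98
+2 pad (align 4)
@100: pid [4B, align 4] → 104
size 104, align 8
— Record2 —
@0: uid [4B, align 4] → 4
@4: lock [1B, align 1] → 5
+3 pad (align 4)
@8: pid [4B, align 4] → 12
+4 pad (align 8)
@16: gid [8B, align 8] → 24
@24: cpu [8B, align 8] → 32
@32: prio [12B, align 4] → 44
@44: state [44B, align 4] → 88
@88: rss [1B, align 1] → 89
+7 pad (align 8)
@96: refcount [8B, align 8] → 104
size 104, align 8
104 − 104 = 0

0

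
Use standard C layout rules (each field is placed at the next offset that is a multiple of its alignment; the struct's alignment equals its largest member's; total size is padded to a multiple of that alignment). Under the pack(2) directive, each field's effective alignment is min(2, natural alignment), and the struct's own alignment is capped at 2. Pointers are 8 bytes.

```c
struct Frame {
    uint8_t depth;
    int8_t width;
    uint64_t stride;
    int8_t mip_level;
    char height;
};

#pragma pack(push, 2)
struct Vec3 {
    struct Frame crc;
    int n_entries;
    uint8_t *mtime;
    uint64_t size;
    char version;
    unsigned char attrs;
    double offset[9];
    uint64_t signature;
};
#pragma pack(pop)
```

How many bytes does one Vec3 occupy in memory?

Frame: 0..1  depth  (1B, 1-aligned); 1..2  width  (1B, 1-aligned); 2..8  -- padding (6B); 8..16  stride  (8B, 8-aligned); 16..17  mip_level  (1B, 1-aligned); 17..18  height  (1B, 1-aligned); 18..24  -- tail padding (6B); sizeof = 24, alignof = 8
0..24  crc  (24B, 2-aligned)
24..28  n_entries  (4B, 2-aligned)
28..36  mtime  (8B, 2-aligned)
36..44  size  (8B, 2-aligned)
44..45  version  (1B, 1-aligned)
45..46  attrs  (1B, 1-aligned)
46..118  offset  (72B, 2-aligned)
118..126  signature  (8B, 2-aligned)
sizeof = 126, alignof = 2

126 bytes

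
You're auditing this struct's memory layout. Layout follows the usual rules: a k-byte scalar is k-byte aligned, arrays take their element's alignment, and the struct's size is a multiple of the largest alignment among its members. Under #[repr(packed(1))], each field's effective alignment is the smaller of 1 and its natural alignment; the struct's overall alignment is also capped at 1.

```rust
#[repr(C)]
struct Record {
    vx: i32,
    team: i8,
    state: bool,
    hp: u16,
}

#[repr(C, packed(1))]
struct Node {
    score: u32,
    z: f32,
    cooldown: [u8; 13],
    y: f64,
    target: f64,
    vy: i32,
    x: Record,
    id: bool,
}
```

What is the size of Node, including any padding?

50

Record: @0: vx [4B, align 4] → 4; @4: team [1B, align 1] → 5; @5: state [1B, align 1] → 6; @6: hp [2B, align 2] → 8; size 8, align 4
@0: score [4B, align 1] → 4
@4: z [4B, align 1] → 8
@8: cooldown [13B, align 1] → 21
@21: y [8B, align 1] → 29
@29: target [8B, align 1] → 37
@37: vy [4B, align 1] → 41
@41: x [8B, align 1] → 49
@49: id [1B, align 1] → 50
size 50, align 1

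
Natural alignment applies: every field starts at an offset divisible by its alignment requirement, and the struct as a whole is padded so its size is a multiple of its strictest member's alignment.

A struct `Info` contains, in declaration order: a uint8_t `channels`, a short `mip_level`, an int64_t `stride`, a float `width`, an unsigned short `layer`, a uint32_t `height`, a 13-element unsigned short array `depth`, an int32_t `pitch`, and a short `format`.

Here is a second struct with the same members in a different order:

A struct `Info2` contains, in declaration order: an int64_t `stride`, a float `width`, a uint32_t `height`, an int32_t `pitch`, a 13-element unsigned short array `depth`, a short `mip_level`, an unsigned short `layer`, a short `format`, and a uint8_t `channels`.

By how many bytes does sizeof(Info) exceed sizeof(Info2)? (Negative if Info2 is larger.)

0..1  channels  (1B, 1-aligned)
1..2  -- padding (1B)
2..4  mip_level  (2B, 2-aligned)
4..8  -- padding (4B)
8..16  stride  (8B, 8-aligned)
16..20  width  (4B, 4-aligned)
20..22  layer  (2B, 2-aligned)
22..24  -- padding (2B)
24..28  height  (4B, 4-aligned)
28..54  depth  (26B, 2-aligned)
54..56  -- padding (2B)
56..60  pitch  (4B, 4-aligned)
60..62  format  (2B, 2-aligned)
62..64  -- tail padding (2B)
sizeof = 64, alignof = 8
— Info2 —
0..8  stride  (8B, 8-aligned)
8..12  width  (4B, 4-aligned)
12..16  height  (4B, 4-aligned)
16..20  pitch  (4B, 4-aligned)
20..46  depth  (26B, 2-aligned)
46..48  mip_level  (2B, 2-aligned)
48..50  layer  (2B, 2-aligned)
50..52  format  (2B, 2-aligned)
52..53  channels  (1B, 1-aligned)
53..56  -- tail padding (3B)
sizeof = 56, alignof = 8
64 − 56 = 8

8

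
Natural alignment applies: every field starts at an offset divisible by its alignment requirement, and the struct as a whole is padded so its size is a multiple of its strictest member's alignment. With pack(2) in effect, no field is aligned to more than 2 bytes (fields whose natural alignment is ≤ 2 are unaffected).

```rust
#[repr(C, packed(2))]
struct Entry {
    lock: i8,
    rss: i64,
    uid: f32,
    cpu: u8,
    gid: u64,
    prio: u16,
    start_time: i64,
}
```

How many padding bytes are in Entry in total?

2

0..1  lock  (1B, 1-aligned)
1..2  -- padding (1B)
2..10  rss  (8B, 2-aligned)
10..14  uid  (4B, 2-aligned)
14..15  cpu  (1B, 1-aligned)
15..16  -- padding (1B)
16..24  gid  (8B, 2-aligned)
24..26  prio  (2B, 2-aligned)
26..34  start_time  (8B, 2-aligned)
sizeof = 34, alignof = 2
data bytes 32, size 34 → padding 2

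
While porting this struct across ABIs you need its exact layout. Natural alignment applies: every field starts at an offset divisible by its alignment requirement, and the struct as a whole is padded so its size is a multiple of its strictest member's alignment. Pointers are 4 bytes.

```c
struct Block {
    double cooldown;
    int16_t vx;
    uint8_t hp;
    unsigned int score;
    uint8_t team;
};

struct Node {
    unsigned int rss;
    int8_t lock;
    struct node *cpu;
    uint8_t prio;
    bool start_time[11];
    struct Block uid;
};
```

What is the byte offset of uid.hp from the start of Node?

Block: cooldown at 0 (size 8, align 8) → ends 8; vx at 8 (size 2, align 2) → ends 10; hp at 10 (size 1, align 1) → ends 11; pad 1 to align 4 for score; score at 12 (size 4, align 4) → ends 16; team at 16 (size 1, align 1) → ends 17; tail pad 7 to reach multiple of 8; total 24 bytes, alignment 8
rss at 0 (size 4, align 4) → ends 4
lock at 4 (size 1, align 1) → ends 5
pad 3 to align 4 for cpu
cpu at 8 (size 4, align 4) → ends 12
prio at 12 (size 1, align 1) → ends 13
start_time at 13 (size 11, align 1) → ends 24
uid at 24 (size 24, align 8) → ends 48
within Block: hp at 10
24 + 10 = 34

34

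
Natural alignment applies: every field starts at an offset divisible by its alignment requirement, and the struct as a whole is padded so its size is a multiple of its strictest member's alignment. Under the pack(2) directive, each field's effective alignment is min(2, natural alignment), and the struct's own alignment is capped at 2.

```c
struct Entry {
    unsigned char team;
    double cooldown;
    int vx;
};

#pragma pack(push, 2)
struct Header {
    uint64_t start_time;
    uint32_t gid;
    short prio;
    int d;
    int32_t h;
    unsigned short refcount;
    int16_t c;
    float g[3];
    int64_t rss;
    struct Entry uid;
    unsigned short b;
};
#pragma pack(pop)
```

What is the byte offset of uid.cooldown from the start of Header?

Entry: 0..1  team  (1B, 1-aligned); 1..8  -- padding (7B); 8..16  cooldown  (8B, 8-aligned); 16..20  vx  (4B, 4-aligned); 20..24  -- tail padding (4B); sizeof = 24, alignof = 8
0..8  start_time  (8B, 2-aligned)
8..12  gid  (4B, 2-aligned)
12..14  prio  (2B, 2-aligned)
14..18  d  (4B, 2-aligned)
18..22  h  (4B, 2-aligned)
22..24  refcount  (2B, 2-aligned)
24..26  c  (2B, 2-aligned)
26..38  g  (12B, 2-aligned)
38..46  rss  (8B, 2-aligned)
46..70  uid  (24B, 2-aligned)
within Entry: cooldown at 8
46 + 8 = 54

54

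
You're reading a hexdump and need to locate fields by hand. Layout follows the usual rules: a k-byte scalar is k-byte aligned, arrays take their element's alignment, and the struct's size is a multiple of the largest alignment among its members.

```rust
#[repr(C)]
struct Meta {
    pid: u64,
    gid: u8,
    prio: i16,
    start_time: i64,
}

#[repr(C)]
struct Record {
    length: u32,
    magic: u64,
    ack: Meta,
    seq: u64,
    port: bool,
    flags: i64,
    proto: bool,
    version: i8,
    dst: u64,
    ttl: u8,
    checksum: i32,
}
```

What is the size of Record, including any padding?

Meta: 0..8  pid  (8B, 8-aligned); 8..9  gid  (1B, 1-aligned); 9..10  -- padding (1B); 10..12  prio  (2B, 2-aligned); 12..16  -- padding (4B); 16..24  start_time  (8B, 8-aligned); sizeof = 24, alignof = 8
0..4  length  (4B, 4-aligned)
4..8  -- padding (4B)
8..16  magic  (8B, 8-aligned)
16..40  ack  (24B, 8-aligned)
40..48  seq  (8B, 8-aligned)
48..49  port  (1B, 1-aligned)
49..56  -- padding (7B)
56..64  flags  (8B, 8-aligned)
64..65  proto  (1B, 1-aligned)
65..66  version  (1B, 1-aligned)
66..72  -- padding (6B)
72..80  dst  (8B, 8-aligned)
80..81  ttl  (1B, 1-aligned)
81..84  -- padding (3B)
84..88  checksum  (4B, 4-aligned)
sizeof = 88, alignof = 8

88 bytes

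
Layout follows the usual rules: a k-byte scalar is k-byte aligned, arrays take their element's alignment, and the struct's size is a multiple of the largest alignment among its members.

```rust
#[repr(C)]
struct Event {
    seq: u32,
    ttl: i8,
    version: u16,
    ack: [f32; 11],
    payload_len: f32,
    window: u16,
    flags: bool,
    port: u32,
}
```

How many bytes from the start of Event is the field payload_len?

0..4  seq  (4B, 4-aligned)
4..5  ttl  (1B, 1-aligned)
5..6  -- padding (1B)
6..8  version  (2B, 2-aligned)
8..52  ack  (44B, 4-aligned)
52..56  payload_len  (4B, 4-aligned)

52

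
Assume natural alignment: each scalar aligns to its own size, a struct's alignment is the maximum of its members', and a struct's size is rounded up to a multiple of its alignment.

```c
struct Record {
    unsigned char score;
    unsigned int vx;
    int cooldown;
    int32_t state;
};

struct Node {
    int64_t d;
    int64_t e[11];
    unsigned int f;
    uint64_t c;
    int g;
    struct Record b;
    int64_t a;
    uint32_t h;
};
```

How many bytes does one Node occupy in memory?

152

Record: 0..1  score  (1B, 1-aligned); 1..4  -- padding (3B); 4..8  vx  (4B, 4-aligned); 8..12  cooldown  (4B, 4-aligned); 12..16  state  (4B, 4-aligned); sizeof = 16, alignof = 4
0..8  d  (8B, 8-aligned)
8..96  e  (88B, 8-aligned)
96..100  f  (4B, 4-aligned)
100..104  -- padding (4B)
104..112  c  (8B, 8-aligned)
112..116  g  (4B, 4-aligned)
116..132  b  (16B, 4-aligned)
132..136  -- padding (4B)
136..144  a  (8B, 8-aligned)
144..148  h  (4B, 4-aligned)
148..152  -- tail padding (4B)
sizeof = 152, alignof = 8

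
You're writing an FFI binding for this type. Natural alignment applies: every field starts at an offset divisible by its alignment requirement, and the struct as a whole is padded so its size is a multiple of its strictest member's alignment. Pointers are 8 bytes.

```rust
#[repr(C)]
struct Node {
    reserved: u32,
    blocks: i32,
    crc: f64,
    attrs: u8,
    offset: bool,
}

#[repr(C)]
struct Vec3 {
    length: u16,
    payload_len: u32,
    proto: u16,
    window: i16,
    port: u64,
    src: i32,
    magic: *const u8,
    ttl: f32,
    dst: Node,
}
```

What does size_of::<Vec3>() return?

Node: reserved at 0 (size 4, align 4) → ends 4; blocks at 4 (size 4, align 4) → ends 8; crc at 8 (size 8, align 8) → ends 16; attrs at 16 (size 1, align 1) → ends 17; offset at 17 (size 1, align 1) → ends 18; tail pad 6 to reach multiple of 8; total 24 bytes, alignment 8
length at 0 (size 2, align 2) → ends 2
pad 2 to align 4 for payload_len
payload_len at 4 (size 4, align 4) → ends 8
proto at 8 (size 2, align 2) → ends 10
window at 10 (size 2, align 2) → ends 12
pad 4 to align 8 for port
port at 16 (size 8, align 8) → ends 24
src at 24 (size 4, align 4) → ends 28
pad 4 to align 8 for magic
magic at 32 (size 8, align 8) → ends 40
ttl at 40 (size 4, align 4) → ends 44
pad 4 to align 8 for dst
dst at 48 (size 24, align 8) → ends 72
total 72 bytes, alignment 8

72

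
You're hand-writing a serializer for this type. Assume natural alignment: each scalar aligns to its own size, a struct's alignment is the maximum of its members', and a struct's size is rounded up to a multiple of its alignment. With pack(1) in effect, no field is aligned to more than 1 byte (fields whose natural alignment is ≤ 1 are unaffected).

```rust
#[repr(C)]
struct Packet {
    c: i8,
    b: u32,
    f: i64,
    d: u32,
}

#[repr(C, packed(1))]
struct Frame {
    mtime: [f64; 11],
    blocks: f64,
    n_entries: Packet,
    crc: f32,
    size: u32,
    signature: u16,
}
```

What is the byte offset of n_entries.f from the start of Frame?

104

Packet: @0: c [1B, align 1] → 1; +3 pad (align 4); @4: b [4B, align 4] → 8; @8: f [8B, align 8] → 16; @16: d [4B, align 4] → 20; +4 tail pad (align 8); size 24, align 8
@0: mtime [88B, align 1] → 88
@88: blocks [8B, align 1] → 96
@96: n_entries [24B, align 1] → 120
within Packet: f at 8
96 + 8 = 104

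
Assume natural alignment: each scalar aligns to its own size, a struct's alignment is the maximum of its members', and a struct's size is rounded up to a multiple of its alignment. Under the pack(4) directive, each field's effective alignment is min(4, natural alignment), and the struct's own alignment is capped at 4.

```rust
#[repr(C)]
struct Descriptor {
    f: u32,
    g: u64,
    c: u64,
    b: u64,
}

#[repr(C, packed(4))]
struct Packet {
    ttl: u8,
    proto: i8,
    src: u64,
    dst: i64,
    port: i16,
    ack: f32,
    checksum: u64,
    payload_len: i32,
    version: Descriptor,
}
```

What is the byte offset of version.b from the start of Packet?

Descriptor: f at 0 (size 4, align 4) → ends 4; pad 4 to align 8 for g; g at 8 (size 8, align 8) → ends 16; c at 16 (size 8, align 8) → ends 24; b at 24 (size 8, align 8) → ends 32; total 32 bytes, alignment 8
ttl at 0 (size 1, align 1) → ends 1
proto at 1 (size 1, align 1) → ends 2
pad 2 to align 4 for src
src at 4 (size 8, align 4) → ends 12
dst at 12 (size 8, align 4) → ends 20
port at 20 (size 2, align 2) → ends 22
pad 2 to align 4 for ack
ack at 24 (size 4, align 4) → ends 28
checksum at 28 (size 8, align 4) → ends 36
payload_len at 36 (size 4, align 4) → ends 40
version at 40 (size 32, align 4) → ends 72
within Descriptor: b at 24
40 + 24 = 64

64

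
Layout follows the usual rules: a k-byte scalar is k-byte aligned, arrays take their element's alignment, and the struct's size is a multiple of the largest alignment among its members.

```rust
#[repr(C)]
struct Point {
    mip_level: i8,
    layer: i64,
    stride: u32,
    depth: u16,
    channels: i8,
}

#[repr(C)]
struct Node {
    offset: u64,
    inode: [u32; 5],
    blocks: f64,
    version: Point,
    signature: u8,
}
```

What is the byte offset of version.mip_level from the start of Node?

Point: 0..1  mip_level  (1B, 1-aligned); 1..8  -- padding (7B); 8..16  layer  (8B, 8-aligned); 16..20  stride  (4B, 4-aligned); 20..22  depth  (2B, 2-aligned); 22..23  channels  (1B, 1-aligned); 23..24  -- tail padding (1B); sizeof = 24, alignof = 8
0..8  offset  (8B, 8-aligned)
8..28  inode  (20B, 4-aligned)
28..32  -- padding (4B)
32..40  blocks  (8B, 8-aligned)
40..64  version  (24B, 8-aligned)
within Point: mip_level at 0
40 + 0 = 40

40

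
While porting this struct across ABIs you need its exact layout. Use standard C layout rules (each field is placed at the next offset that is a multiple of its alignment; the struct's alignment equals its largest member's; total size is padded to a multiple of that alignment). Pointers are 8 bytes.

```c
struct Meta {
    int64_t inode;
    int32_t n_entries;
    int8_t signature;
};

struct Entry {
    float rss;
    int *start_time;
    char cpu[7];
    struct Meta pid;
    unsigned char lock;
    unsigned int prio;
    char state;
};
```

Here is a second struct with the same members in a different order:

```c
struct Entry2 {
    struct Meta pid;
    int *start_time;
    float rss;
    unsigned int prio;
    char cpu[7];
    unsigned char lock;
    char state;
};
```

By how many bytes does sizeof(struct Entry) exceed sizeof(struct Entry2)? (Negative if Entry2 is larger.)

Meta: 0..8  inode  (8B, 8-aligned); 8..12  n_entries  (4B, 4-aligned); 12..13  signature  (1B, 1-aligned); 13..16  -- tail padding (3B); sizeof = 16, alignof = 8
0..4  rss  (4B, 4-aligned)
4..8  -- padding (4B)
8..16  start_time  (8B, 8-aligned)
16..23  cpu  (7B, 1-aligned)
23..24  -- padding (1B)
24..40  pid  (16B, 8-aligned)
40..41  lock  (1B, 1-aligned)
41..44  -- padding (3B)
44..48  prio  (4B, 4-aligned)
48..49  state  (1B, 1-aligned)
49..56  -- tail padding (7B)
sizeof = 56, alignof = 8
— Entry2 —
0..16  pid  (16B, 8-aligned)
16..24  start_time  (8B, 8-aligned)
24..28  rss  (4B, 4-aligned)
28..32  prio  (4B, 4-aligned)
32..39  cpu  (7B, 1-aligned)
39..40  lock  (1B, 1-aligned)
40..41  state  (1B, 1-aligned)
41..48  -- tail padding (7B)
sizeof = 48, alignof = 8
56 − 48 = 8

8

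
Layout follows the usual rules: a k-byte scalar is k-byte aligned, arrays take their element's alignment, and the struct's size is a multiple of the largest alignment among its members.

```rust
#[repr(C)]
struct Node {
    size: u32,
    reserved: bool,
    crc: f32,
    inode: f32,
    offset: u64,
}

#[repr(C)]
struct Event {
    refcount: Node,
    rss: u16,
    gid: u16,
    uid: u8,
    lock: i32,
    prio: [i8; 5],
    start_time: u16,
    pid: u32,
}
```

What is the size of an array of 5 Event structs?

Node: @0: size [4B, align 4] → 4; @4: reserved [1B, align 1] → 5; +3 pad (align 4); @8: crc [4B, align 4] → 12; @12: inode [4B, align 4] → 16; @16: offset [8B, align 8] → 24; size 24, align 8
@0: refcount [24B, align 8] → 24
@24: rss [2B, align 2] → 26
@26: gid [2B, align 2] → 28
@28: uid [1B, align 1] → 29
+3 pad (align 4)
@32: lock [4B, align 4] → 36
@36: prio [5B, align 1] → 41
+1 pad (align 2)
@42: start_time [2B, align 2] → 44
@44: pid [4B, align 4] → 48
size 48, align 8
array of 5: 5 × 48 = 240

240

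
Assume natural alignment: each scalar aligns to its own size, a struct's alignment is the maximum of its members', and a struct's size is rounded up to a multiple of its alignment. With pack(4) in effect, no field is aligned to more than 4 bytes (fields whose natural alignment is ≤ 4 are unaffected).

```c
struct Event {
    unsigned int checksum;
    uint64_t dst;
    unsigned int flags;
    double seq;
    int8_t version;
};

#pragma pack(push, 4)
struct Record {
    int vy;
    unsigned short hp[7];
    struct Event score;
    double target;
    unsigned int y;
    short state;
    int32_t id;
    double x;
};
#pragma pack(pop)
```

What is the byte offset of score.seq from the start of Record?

44

Event: 0..4  checksum  (4B, 4-aligned); 4..8  -- padding (4B); 8..16  dst  (8B, 8-aligned); 16..20  flags  (4B, 4-aligned); 20..24  -- padding (4B); 24..32  seq  (8B, 8-aligned); 32..33  version  (1B, 1-aligned); 33..40  -- tail padding (7B); sizeof = 40, alignof = 8
0..4  vy  (4B, 4-aligned)
4..18  hp  (14B, 2-aligned)
18..20  -- padding (2B)
20..60  score  (40B, 4-aligned)
within Event: seq at 24
20 + 24 = 44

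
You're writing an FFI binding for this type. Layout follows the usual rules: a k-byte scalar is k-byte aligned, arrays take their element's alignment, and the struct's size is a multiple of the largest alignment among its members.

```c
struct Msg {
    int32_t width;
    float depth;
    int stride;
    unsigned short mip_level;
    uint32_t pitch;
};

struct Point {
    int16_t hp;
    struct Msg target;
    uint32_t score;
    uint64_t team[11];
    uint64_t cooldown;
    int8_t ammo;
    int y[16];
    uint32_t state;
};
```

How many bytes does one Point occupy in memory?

Msg: @0: width [4B, align 4] → 4; @4: depth [4B, align 4] → 8; @8: stride [4B, align 4] → 12; @12: mip_level [2B, align 2] → 14; +2 pad (align 4); @16: pitch [4B, align 4] → 20; size 20, align 4
@0: hp [2B, align 2] → 2
+2 pad (align 4)
@4: target [20B, align 4] → 24
@24: score [4B, align 4] → 28
+4 pad (align 8)
@32: team [88B, align 8] → 120
@120: cooldown [8B, align 8] → 128
@128: ammo [1B, align 1] → 129
+3 pad (align 4)
@132: y [64B, align 4] → 196
@196: state [4B, align 4] → 200
size 200, align 8

200 bytes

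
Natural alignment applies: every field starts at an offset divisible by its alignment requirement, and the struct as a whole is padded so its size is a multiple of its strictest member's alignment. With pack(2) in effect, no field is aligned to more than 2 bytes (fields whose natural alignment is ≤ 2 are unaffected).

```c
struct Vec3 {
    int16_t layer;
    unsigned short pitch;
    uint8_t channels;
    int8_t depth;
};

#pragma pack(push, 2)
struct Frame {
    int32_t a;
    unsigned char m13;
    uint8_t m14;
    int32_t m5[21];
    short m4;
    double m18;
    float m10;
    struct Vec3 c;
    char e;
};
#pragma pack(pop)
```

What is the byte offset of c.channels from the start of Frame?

Vec3: @0: layer [2B, align 2] → 2; @2: pitch [2B, align 2] → 4; @4: channels [1B, align 1] → 5; @5: depth [1B, align 1] → 6; size 6, align 2
@0: a [4B, align 2] → 4
@4: m13 [1B, align 1] → 5
@5: m14 [1B, align 1] → 6
@6: m5 [84B, align 2] → 90
@90: m4 [2B, align 2] → 92
@92: m18 [8B, align 2] → 100
@100: m10 [4B, align 2] → 104
@104: c [6B, align 2] → 110
within Vec3: channels at 4
104 + 4 = 108

108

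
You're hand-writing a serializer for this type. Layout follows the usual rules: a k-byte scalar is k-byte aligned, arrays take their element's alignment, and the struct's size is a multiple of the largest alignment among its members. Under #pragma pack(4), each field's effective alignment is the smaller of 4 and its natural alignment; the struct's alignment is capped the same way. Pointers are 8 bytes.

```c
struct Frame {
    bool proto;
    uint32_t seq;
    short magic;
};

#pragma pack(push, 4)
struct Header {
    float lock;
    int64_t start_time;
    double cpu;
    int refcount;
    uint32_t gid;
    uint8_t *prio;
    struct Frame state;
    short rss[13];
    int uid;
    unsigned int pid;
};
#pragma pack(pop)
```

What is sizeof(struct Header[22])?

Frame: 0..1  proto  (1B, 1-aligned); 1..4  -- padding (3B); 4..8  seq  (4B, 4-aligned); 8..10  magic  (2B, 2-aligned); 10..12  -- tail padding (2B); sizeof = 12, alignof = 4
0..4  lock  (4B, 4-aligned)
4..12  start_time  (8B, 4-aligned)
12..20  cpu  (8B, 4-aligned)
20..24  refcount  (4B, 4-aligned)
24..28  gid  (4B, 4-aligned)
28..36  prio  (8B, 4-aligned)
36..48  state  (12B, 4-aligned)
48..74  rss  (26B, 2-aligned)
74..76  -- padding (2B)
76..80  uid  (4B, 4-aligned)
80..84  pid  (4B, 4-aligned)
sizeof = 84, alignof = 4
array of 22: 22 × 84 = 1848

1848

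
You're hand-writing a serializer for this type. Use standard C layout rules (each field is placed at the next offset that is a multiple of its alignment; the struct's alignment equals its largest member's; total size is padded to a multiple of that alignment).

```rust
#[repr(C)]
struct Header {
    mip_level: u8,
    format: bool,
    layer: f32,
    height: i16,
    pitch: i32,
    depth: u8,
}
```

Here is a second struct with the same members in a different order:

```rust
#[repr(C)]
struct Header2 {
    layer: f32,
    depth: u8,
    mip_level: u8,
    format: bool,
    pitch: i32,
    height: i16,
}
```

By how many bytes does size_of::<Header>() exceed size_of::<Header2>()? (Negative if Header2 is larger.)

4

0..1  mip_level  (1B, 1-aligned)
1..2  format  (1B, 1-aligned)
2..4  -- padding (2B)
4..8  layer  (4B, 4-aligned)
8..10  height  (2B, 2-aligned)
10..12  -- padding (2B)
12..16  pitch  (4B, 4-aligned)
16..17  depth  (1B, 1-aligned)
17..20  -- tail padding (3B)
sizeof = 20, alignof = 4
— Header2 —
0..4  layer  (4B, 4-aligned)
4..5  depth  (1B, 1-aligned)
5..6  mip_level  (1B, 1-aligned)
6..7  format  (1B, 1-aligned)
7..8  -- padding (1B)
8..12  pitch  (4B, 4-aligned)
12..14  height  (2B, 2-aligned)
14..16  -- tail padding (2B)
sizeof = 16, alignof = 4
20 − 16 = 4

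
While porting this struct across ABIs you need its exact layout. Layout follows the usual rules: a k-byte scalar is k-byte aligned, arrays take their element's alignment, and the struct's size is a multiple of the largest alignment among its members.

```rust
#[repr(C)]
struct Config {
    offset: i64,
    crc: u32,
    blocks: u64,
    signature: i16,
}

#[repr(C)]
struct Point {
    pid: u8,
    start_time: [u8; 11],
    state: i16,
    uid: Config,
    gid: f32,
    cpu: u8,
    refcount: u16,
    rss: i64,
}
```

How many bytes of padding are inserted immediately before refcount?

1

Config: 0..8  offset  (8B, 8-aligned); 8..12  crc  (4B, 4-aligned); 12..16  -- padding (4B); 16..24  blocks  (8B, 8-aligned); 24..26  signature  (2B, 2-aligned); 26..32  -- tail padding (6B); sizeof = 32, alignof = 8
0..1  pid  (1B, 1-aligned)
1..12  start_time  (11B, 1-aligned)
12..14  state  (2B, 2-aligned)
14..16  -- padding (2B)
16..48  uid  (32B, 8-aligned)
48..52  gid  (4B, 4-aligned)
52..53  cpu  (1B, 1-aligned)
53..54  -- padding (1B)
54..56  refcount  (2B, 2-aligned)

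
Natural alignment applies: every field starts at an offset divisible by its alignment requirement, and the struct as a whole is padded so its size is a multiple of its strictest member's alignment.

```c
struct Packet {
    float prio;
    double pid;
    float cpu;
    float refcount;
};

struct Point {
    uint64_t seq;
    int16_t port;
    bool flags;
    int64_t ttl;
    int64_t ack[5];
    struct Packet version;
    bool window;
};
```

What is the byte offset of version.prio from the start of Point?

64

Packet: @0: prio [4B, align 4] → 4; +4 pad (align 8); @8: pid [8B, align 8] → 16; @16: cpu [4B, align 4] → 20; @20: refcount [4B, align 4] → 24; size 24, align 8
@0: seq [8B, align 8] → 8
@8: port [2B, align 2] → 10
@10: flags [1B, align 1] → 11
+5 pad (align 8)
@16: ttl [8B, align 8] → 24
@24: ack [40B, align 8] → 64
@64: version [24B, align 8] → 88
within Packet: prio at 0
64 + 0 = 64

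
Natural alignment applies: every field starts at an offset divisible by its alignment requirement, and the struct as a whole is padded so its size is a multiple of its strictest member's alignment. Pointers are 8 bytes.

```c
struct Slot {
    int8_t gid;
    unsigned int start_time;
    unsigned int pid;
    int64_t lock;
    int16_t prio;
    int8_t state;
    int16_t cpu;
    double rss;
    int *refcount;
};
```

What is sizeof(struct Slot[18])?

@0: gid [1B, align 1] → 1
+3 pad (align 4)
@4: start_time [4B, align 4] → 8
@8: pid [4B, align 4] → 12
+4 pad (align 8)
@16: lock [8B, align 8] → 24
@24: prio [2B, align 2] → 26
@26: state [1B, align 1] → 27
+1 pad (align 2)
@28: cpu [2B, align 2] → 30
+2 pad (align 8)
@32: rss [8B, align 8] → 40
@40: refcount [8B, align 8] → 48
size 48, align 8
array of 18: 18 × 48 = 864

864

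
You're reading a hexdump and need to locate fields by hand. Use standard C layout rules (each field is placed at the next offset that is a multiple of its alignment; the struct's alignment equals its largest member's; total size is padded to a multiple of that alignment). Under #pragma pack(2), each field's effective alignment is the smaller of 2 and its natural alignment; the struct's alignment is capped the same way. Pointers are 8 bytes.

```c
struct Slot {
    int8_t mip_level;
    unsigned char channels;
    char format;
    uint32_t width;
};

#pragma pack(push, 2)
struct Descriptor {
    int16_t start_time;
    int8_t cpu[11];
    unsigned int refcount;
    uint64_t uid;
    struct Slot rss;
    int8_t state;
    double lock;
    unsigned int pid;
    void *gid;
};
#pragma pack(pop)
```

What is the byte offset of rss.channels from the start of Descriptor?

Slot: mip_level at 0 (size 1, align 1) → ends 1; channels at 1 (size 1, align 1) → ends 2; format at 2 (size 1, align 1) → ends 3; pad 1 to align 4 for width; width at 4 (size 4, align 4) → ends 8; total 8 bytes, alignment 4
start_time at 0 (size 2, align 2) → ends 2
cpu at 2 (size 11, align 1) → ends 13
pad 1 to align 2 for refcount
refcount at 14 (size 4, align 2) → ends 18
uid at 18 (size 8, align 2) → ends 26
rss at 26 (size 8, align 2) → ends 34
within Slot: channels at 1
26 + 1 = 27

27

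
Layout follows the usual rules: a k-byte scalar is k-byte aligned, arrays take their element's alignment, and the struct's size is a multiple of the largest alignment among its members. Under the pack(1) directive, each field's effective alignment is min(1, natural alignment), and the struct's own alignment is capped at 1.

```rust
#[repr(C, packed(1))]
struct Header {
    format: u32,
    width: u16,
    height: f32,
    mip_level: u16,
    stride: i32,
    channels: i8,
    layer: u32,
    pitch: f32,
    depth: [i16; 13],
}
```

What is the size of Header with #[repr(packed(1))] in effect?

51

format at 0 (size 4, align 1) → ends 4
width at 4 (size 2, align 1) → ends 6
height at 6 (size 4, align 1) → ends 10
mip_level at 10 (size 2, align 1) → ends 12
stride at 12 (size 4, align 1) → ends 16
channels at 16 (size 1, align 1) → ends 17
layer at 17 (size 4, align 1) → ends 21
pitch at 21 (size 4, align 1) → ends 25
depth at 25 (size 26, align 1) → ends 51
total 51 bytes, alignment 1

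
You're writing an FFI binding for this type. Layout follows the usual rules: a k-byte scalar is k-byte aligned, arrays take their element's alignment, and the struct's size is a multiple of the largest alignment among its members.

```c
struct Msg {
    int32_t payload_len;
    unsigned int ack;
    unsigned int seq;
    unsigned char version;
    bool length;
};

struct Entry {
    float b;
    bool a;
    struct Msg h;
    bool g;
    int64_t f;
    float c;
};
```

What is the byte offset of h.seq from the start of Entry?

Msg: @0: payload_len [4B, align 4] → 4; @4: ack [4B, align 4] → 8; @8: seq [4B, align 4] → 12; @12: version [1B, align 1] → 13; @13: length [1B, align 1] → 14; +2 tail pad (align 4); size 16, align 4
@0: b [4B, align 4] → 4
@4: a [1B, align 1] → 5
+3 pad (align 4)
@8: h [16B, align 4] → 24
within Msg: seq at 8
8 + 8 = 16

16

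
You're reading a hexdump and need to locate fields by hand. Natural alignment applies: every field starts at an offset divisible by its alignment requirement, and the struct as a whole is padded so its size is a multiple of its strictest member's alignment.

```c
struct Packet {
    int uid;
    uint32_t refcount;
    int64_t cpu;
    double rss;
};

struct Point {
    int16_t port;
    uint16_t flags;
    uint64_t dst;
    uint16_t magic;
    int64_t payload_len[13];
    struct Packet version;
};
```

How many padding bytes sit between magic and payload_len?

6

Packet: uid at 0 (size 4, align 4) → ends 4; refcount at 4 (size 4, align 4) → ends 8; cpu at 8 (size 8, align 8) → ends 16; rss at 16 (size 8, align 8) → ends 24; total 24 bytes, alignment 8
port at 0 (size 2, align 2) → ends 2
flags at 2 (size 2, align 2) → ends 4
pad 4 to align 8 for dst
dst at 8 (size 8, align 8) → ends 16
magic at 16 (size 2, align 2) → ends 18
pad 6 to align 8 for payload_len
payload_len at 24 (size 104, align 8) → ends 128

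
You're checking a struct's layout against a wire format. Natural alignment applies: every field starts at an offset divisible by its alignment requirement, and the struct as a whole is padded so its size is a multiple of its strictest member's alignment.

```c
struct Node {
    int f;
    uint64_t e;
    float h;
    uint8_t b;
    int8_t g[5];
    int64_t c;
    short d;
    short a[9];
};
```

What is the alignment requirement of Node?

8

member alignments: f=4, e=8, h=4, b=1, g=1, c=8, d=2, a=2
max = 8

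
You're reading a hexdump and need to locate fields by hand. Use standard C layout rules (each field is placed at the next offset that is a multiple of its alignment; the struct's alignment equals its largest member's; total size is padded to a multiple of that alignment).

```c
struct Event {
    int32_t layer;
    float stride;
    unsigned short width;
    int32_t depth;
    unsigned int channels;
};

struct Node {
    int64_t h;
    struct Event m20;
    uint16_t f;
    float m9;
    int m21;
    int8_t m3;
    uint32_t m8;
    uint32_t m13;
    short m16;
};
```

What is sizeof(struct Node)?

56

Event: 0..4  layer  (4B, 4-aligned); 4..8  stride  (4B, 4-aligned); 8..10  width  (2B, 2-aligned); 10..12  -- padding (2B); 12..16  depth  (4B, 4-aligned); 16..20  channels  (4B, 4-aligned); sizeof = 20, alignof = 4
0..8  h  (8B, 8-aligned)
8..28  m20  (20B, 4-aligned)
28..30  f  (2B, 2-aligned)
30..32  -- padding (2B)
32..36  m9  (4B, 4-aligned)
36..40  m21  (4B, 4-aligned)
40..41  m3  (1B, 1-aligned)
41..44  -- padding (3B)
44..48  m8  (4B, 4-aligned)
48..52  m13  (4B, 4-aligned)
52..54  m16  (2B, 2-aligned)
54..56  -- tail padding (2B)
sizeof = 56, alignof = 8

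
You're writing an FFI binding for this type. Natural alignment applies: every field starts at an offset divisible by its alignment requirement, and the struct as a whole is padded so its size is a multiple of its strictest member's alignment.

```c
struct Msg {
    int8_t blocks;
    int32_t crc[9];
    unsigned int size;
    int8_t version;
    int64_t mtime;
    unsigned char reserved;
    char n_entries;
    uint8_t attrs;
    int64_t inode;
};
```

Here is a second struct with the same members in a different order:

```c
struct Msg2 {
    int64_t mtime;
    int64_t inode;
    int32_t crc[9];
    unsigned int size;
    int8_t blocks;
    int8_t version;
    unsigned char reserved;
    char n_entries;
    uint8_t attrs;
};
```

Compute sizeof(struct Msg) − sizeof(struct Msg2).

8

0..1  blocks  (1B, 1-aligned)
1..4  -- padding (3B)
4..40  crc  (36B, 4-aligned)
40..44  size  (4B, 4-aligned)
44..45  version  (1B, 1-aligned)
45..48  -- padding (3B)
48..56  mtime  (8B, 8-aligned)
56..57  reserved  (1B, 1-aligned)
57..58  n_entries  (1B, 1-aligned)
58..59  attrs  (1B, 1-aligned)
59..64  -- padding (5B)
64..72  inode  (8B, 8-aligned)
sizeof = 72, alignof = 8
— Msg2 —
0..8  mtime  (8B, 8-aligned)
8..16  inode  (8B, 8-aligned)
16..52  crc  (36B, 4-aligned)
52..56  size  (4B, 4-aligned)
56..57  blocks  (1B, 1-aligned)
57..58  version  (1B, 1-aligned)
58..59  reserved  (1B, 1-aligned)
59..60  n_entries  (1B, 1-aligned)
60..61  attrs  (1B, 1-aligned)
61..64  -- tail padding (3B)
sizeof = 64, alignof = 8
72 − 64 = 8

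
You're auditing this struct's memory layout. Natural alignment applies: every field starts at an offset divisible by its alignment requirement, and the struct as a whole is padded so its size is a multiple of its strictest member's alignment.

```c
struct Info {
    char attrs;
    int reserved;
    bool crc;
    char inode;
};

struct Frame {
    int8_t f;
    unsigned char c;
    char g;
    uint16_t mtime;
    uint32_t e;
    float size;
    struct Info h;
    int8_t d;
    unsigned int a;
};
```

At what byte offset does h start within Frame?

Info: attrs at 0 (size 1, align 1) → ends 1; pad 3 to align 4 for reserved; reserved at 4 (size 4, align 4) → ends 8; crc at 8 (size 1, align 1) → ends 9; inode at 9 (size 1, align 1) → ends 10; tail pad 2 to reach multiple of 4; total 12 bytes, alignment 4
f at 0 (size 1, align 1) → ends 1
c at 1 (size 1, align 1) → ends 2
g at 2 (size 1, align 1) → ends 3
pad 1 to align 2 for mtime
mtime at 4 (size 2, align 2) → ends 6
pad 2 to align 4 for e
e at 8 (size 4, align 4) → ends 12
size at 12 (size 4, align 4) → ends 16
h at 16 (size 12, align 4) → ends 28

16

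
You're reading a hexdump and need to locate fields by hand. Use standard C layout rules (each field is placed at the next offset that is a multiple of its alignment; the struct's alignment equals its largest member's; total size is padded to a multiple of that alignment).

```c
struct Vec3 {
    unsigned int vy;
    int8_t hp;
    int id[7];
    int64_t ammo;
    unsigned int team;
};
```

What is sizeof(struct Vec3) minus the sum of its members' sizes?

11

@0: vy [4B, align 4] → 4
@4: hp [1B, align 1] → 5
+3 pad (align 4)
@8: id [28B, align 4] → 36
+4 pad (align 8)
@40: ammo [8B, align 8] → 48
@48: team [4B, align 4] → 52
+4 tail pad (align 8)
size 56, align 8
data bytes 45, size 56 → padding 11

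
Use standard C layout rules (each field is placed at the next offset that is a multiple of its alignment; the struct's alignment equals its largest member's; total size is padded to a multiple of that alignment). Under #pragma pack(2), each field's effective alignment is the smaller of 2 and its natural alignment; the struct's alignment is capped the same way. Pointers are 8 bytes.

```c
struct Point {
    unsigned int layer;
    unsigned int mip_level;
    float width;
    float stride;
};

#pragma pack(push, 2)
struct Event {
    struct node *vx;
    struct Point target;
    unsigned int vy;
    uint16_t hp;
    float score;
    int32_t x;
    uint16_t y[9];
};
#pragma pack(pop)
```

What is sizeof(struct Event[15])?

Point: layer at 0 (size 4, align 4) → ends 4; mip_level at 4 (size 4, align 4) → ends 8; width at 8 (size 4, align 4) → ends 12; stride at 12 (size 4, align 4) → ends 16; total 16 bytes, alignment 4
vx at 0 (size 8, align 2) → ends 8
target at 8 (size 16, align 2) → ends 24
vy at 24 (size 4, align 2) → ends 28
hp at 28 (size 2, align 2) → ends 30
score at 30 (size 4, align 2) → ends 34
x at 34 (size 4, align 2) → ends 38
y at 38 (size 18, align 2) → ends 56
total 56 bytes, alignment 2
array of 15: 15 × 56 = 840

840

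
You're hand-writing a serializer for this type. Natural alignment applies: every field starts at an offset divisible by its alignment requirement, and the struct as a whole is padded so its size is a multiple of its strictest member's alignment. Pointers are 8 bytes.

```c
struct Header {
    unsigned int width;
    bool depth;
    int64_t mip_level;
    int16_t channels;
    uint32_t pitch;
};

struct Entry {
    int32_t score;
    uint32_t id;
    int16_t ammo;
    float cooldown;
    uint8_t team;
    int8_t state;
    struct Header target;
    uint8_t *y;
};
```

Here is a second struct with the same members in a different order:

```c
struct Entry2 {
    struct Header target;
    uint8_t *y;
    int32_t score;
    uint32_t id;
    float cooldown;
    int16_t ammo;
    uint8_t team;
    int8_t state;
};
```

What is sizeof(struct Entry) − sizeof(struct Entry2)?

Header: width at 0 (size 4, align 4) → ends 4; depth at 4 (size 1, align 1) → ends 5; pad 3 to align 8 for mip_level; mip_level at 8 (size 8, align 8) → ends 16; channels at 16 (size 2, align 2) → ends 18; pad 2 to align 4 for pitch; pitch at 20 (size 4, align 4) → ends 24; total 24 bytes, alignment 8
score at 0 (size 4, align 4) → ends 4
id at 4 (size 4, align 4) → ends 8
ammo at 8 (size 2, align 2) → ends 10
pad 2 to align 4 for cooldown
cooldown at 12 (size 4, align 4) → ends 16
team at 16 (size 1, align 1) → ends 17
state at 17 (size 1, align 1) → ends 18
pad 6 to align 8 for target
target at 24 (size 24, align 8) → ends 48
y at 48 (size 8, align 8) → ends 56
total 56 bytes, alignment 8
— Entry2 —
target at 0 (size 24, align 8) → ends 24
y at 24 (size 8, align 8) → ends 32
score at 32 (size 4, align 4) → ends 36
id at 36 (size 4, align 4) → ends 40
cooldown at 40 (size 4, align 4) → ends 44
ammo at 44 (size 2, align 2) → ends 46
team at 46 (size 1, align 1) → ends 47
state at 47 (size 1, align 1) → ends 48
total 48 bytes, alignment 8
56 − 48 = 8

8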